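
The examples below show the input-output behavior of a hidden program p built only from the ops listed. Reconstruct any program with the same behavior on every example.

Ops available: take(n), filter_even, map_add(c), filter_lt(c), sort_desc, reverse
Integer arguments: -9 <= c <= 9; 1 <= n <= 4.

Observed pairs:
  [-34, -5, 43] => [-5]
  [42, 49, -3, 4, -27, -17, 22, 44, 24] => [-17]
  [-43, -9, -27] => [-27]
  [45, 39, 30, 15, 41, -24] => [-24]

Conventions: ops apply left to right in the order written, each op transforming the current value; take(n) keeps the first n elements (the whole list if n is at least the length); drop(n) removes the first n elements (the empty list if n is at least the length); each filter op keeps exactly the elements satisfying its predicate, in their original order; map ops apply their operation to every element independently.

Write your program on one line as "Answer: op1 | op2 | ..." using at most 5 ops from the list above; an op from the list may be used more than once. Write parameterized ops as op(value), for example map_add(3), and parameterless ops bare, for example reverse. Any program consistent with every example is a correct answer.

reverse | filter_lt(7) | take(2) | take(1)

Check, running the answer program on each example:
  [-34, -5, 43] -> [43, -5, -34] -> [-5, -34] -> [-5, -34] -> [-5]
  [42, 49, -3, 4, -27, -17, 22, 44, 24] -> [24, 44, 22, -17, -27, 4, -3, 49, 42] -> [-17, -27, 4, -3] -> [-17, -27] -> [-17]
  [-43, -9, -27] -> [-27, -9, -43] -> [-27, -9, -43] -> [-27, -9] -> [-27]
  [45, 39, 30, 15, 41, -24] -> [-24, 41, 15, 30, 39, 45] -> [-24] -> [-24] -> [-24]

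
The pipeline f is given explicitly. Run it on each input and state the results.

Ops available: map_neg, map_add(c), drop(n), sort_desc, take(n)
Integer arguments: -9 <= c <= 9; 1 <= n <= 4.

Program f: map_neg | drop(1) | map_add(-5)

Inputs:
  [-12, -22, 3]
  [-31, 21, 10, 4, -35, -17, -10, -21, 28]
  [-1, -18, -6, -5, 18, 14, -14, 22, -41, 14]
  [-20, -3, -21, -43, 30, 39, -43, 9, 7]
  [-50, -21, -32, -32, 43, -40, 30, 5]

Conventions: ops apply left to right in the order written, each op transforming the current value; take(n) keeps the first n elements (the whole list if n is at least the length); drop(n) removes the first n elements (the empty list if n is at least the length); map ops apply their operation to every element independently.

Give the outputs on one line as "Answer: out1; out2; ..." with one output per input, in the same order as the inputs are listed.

[17, -8]; [-26, -15, -9, 30, 12, 5, 16, -33]; [13, 1, 0, -23, -19, 9, -27, 36, -19]; [-2, 16, 38, -35, -44, 38, -14, -12]; [16, 27, 27, -48, 35, -35, -10]

Execution, op by op:
  [-12, -22, 3] -> [12, 22, -3] -> [22, -3] -> [17, -8]
  [-31, 21, 10, 4, -35, -17, -10, -21, 28] -> [31, -21, -10, -4, 35, 17, 10, 21, -28] -> [-21, -10, -4, 35, 17, 10, 21, -28] -> [-26, -15, -9, 30, 12, 5, 16, -33]
  [-1, -18, -6, -5, 18, 14, -14, 22, -41, 14] -> [1, 18, 6, 5, -18, -14, 14, -22, 41, -14] -> [18, 6, 5, -18, -14, 14, -22, 41, -14] -> [13, 1, 0, -23, -19, 9, -27, 36, -19]
  [-20, -3, -21, -43, 30, 39, -43, 9, 7] -> [20, 3, 21, 43, -30, -39, 43, -9, -7] -> [3, 21, 43, -30, -39, 43, -9, -7] -> [-2, 16, 38, -35, -44, 38, -14, -12]
  [-50, -21, -32, -32, 43, -40, 30, 5] -> [50, 21, 32, 32, -43, 40, -30, -5] -> [21, 32, 32, -43, 40, -30, -5] -> [16, 27, 27, -48, 35, -35, -10]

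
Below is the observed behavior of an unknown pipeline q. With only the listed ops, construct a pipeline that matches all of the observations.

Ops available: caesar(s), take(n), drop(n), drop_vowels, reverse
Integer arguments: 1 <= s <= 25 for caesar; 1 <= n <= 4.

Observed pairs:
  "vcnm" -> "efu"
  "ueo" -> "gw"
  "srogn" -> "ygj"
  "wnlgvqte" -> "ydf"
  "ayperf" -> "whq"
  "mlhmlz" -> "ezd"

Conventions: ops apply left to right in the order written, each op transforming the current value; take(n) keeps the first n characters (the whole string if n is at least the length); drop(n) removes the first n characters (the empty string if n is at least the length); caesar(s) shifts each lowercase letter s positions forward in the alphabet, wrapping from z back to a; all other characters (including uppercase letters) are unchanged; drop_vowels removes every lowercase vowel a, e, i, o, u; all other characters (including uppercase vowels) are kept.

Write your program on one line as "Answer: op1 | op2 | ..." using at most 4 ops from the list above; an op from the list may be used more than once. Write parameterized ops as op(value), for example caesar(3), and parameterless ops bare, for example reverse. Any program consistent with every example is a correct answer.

take(4) | drop(1) | caesar(18) | reverse

Check, running the answer program on each example:
  "vcnm" -> "vcnm" -> "cnm" -> "ufe" -> "efu"
  "ueo" -> "ueo" -> "eo" -> "wg" -> "gw"
  "srogn" -> "srog" -> "rog" -> "jgy" -> "ygj"
  "wnlgvqte" -> "wnlg" -> "nlg" -> "fdy" -> "ydf"
  "ayperf" -> "aype" -> "ype" -> "qhw" -> "whq"
  "mlhmlz" -> "mlhm" -> "lhm" -> "dze" -> "ezd"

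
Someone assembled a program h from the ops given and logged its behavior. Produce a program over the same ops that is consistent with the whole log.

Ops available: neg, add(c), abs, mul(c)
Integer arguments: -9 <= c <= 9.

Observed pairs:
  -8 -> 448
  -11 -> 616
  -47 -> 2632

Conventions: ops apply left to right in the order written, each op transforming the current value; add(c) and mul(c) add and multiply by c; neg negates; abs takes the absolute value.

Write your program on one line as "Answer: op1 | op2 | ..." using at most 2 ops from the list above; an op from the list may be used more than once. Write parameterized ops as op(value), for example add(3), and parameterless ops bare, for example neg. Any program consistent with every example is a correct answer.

mul(7) | mul(-8)

Check, running the answer program on each example:
  -8 -> -56 -> 448
  -11 -> -77 -> 616
  -47 -> -329 -> 2632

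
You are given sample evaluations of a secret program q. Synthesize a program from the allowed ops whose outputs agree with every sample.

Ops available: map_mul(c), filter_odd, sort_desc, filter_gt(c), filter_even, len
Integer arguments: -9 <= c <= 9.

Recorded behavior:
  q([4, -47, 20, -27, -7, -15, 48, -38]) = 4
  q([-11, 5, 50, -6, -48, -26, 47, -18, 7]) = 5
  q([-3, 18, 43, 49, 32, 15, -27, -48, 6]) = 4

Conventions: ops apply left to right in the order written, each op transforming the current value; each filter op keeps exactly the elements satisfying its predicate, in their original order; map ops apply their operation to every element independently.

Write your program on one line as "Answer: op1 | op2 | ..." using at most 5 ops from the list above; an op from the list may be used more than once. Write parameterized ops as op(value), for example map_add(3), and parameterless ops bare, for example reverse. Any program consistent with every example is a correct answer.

filter_even | map_mul(-3) | map_mul(2) | sort_desc | len

Check, running the answer program on each example:
  [4, -47, 20, -27, -7, -15, 48, -38] -> [4, 20, 48, -38] -> [-12, -60, -144, 114] -> [-24, -120, -288, 228] -> [228, -24, -120, -288] -> 4
  [-11, 5, 50, -6, -48, -26, 47, -18, 7] -> [50, -6, -48, -26, -18] -> [-150, 18, 144, 78, 54] -> [-300, 36, 288, 156, 108] -> [288, 156, 108, 36, -300] -> 5
  [-3, 18, 43, 49, 32, 15, -27, -48, 6] -> [18, 32, -48, 6] -> [-54, -96, 144, -18] -> [-108, -192, 288, -36] -> [288, -36, -108, -192] -> 4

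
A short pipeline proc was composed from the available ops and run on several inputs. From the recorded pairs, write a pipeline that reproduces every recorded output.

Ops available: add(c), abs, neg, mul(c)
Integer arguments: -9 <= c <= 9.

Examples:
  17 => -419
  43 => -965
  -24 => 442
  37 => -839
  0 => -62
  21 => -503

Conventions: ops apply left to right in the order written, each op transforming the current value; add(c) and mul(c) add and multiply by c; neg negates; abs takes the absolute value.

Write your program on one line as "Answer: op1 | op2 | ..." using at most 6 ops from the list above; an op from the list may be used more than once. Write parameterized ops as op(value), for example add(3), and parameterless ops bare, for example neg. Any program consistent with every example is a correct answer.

mul(-3) | add(-8) | mul(7) | neg | add(6) | neg

Check, running the answer program on each example:
  17 -> -51 -> -59 -> -413 -> 413 -> 419 -> -419
  43 -> -129 -> -137 -> -959 -> 959 -> 965 -> -965
  -24 -> 72 -> 64 -> 448 -> -448 -> -442 -> 442
  37 -> -111 -> -119 -> -833 -> 833 -> 839 -> -839
  0 -> 0 -> -8 -> -56 -> 56 -> 62 -> -62
  21 -> -63 -> -71 -> -497 -> 497 -> 503 -> -503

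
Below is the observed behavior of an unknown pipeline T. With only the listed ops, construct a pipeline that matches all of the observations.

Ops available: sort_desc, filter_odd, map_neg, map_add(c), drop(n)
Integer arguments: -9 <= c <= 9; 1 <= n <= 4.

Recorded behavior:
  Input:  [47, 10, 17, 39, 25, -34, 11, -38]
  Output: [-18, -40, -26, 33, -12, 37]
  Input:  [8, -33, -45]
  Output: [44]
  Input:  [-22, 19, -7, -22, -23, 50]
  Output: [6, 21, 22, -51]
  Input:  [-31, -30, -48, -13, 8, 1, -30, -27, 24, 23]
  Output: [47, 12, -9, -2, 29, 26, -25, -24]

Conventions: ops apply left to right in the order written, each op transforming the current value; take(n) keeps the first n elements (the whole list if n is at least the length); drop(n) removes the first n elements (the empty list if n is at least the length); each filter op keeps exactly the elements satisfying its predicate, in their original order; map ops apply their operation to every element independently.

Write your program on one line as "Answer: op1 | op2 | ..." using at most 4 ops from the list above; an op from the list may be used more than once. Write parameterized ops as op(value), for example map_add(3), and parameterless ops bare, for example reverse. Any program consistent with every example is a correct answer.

map_neg | map_add(2) | map_add(-3) | drop(2)

Check, running the answer program on each example:
  [47, 10, 17, 39, 25, -34, 11, -38] -> [-47, -10, -17, -39, -25, 34, -11, 38] -> [-45, -8, -15, -37, -23, 36, -9, 40] -> [-48, -11, -18, -40, -26, 33, -12, 37] -> [-18, -40, -26, 33, -12, 37]
  [8, -33, -45] -> [-8, 33, 45] -> [-6, 35, 47] -> [-9, 32, 44] -> [44]
  [-22, 19, -7, -22, -23, 50] -> [22, -19, 7, 22, 23, -50] -> [24, -17, 9, 24, 25, -48] -> [21, -20, 6, 21, 22, -51] -> [6, 21, 22, -51]
  [-31, -30, -48, -13, 8, 1, -30, -27, 24, 23] -> [31, 30, 48, 13, -8, -1, 30, 27, -24, -23] -> [33, 32, 50, 15, -6, 1, 32, 29, -22, -21] -> [30, 29, 47, 12, -9, -2, 29, 26, -25, -24] -> [47, 12, -9, -2, 29, 26, -25, -24]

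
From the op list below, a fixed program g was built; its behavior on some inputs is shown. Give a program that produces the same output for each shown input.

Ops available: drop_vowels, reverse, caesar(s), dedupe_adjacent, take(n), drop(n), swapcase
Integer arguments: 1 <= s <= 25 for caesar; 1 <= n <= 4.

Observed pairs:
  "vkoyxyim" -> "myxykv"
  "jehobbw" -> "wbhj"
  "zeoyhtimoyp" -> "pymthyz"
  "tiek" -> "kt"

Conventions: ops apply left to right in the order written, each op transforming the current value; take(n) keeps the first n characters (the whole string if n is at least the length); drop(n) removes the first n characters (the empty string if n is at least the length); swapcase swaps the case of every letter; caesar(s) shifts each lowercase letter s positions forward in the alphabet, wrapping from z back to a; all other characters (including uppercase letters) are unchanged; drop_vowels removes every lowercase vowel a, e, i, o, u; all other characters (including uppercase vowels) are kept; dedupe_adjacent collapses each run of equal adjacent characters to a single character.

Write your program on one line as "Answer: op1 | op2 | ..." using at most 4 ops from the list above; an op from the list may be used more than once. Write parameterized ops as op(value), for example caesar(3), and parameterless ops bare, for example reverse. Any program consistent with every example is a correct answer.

reverse | drop_vowels | dedupe_adjacent

Check, running the answer program on each example:
  "vkoyxyim" -> "miyxyokv" -> "myxykv" -> "myxykv"
  "jehobbw" -> "wbbohej" -> "wbbhj" -> "wbhj"
  "zeoyhtimoyp" -> "pyomithyoez" -> "pymthyz" -> "pymthyz"
  "tiek" -> "keit" -> "kt" -> "kt"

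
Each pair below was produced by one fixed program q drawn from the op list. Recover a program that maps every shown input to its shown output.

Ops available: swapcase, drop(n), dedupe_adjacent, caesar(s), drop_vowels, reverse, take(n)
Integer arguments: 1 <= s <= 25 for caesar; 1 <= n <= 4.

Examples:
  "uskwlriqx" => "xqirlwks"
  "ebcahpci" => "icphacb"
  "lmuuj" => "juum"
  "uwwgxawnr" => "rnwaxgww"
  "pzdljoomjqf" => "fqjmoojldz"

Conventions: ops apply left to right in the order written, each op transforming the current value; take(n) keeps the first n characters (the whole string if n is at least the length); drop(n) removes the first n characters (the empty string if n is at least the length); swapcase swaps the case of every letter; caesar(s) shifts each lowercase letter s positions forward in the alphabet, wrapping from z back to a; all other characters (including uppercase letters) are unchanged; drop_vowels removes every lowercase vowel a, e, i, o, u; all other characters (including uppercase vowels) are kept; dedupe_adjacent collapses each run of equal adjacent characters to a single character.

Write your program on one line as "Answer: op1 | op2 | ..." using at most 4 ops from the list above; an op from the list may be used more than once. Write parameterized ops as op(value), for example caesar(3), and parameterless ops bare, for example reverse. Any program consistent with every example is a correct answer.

swapcase | drop(1) | swapcase | reverse

Check, running the answer program on each example:
  "uskwlriqx" -> "USKWLRIQX" -> "SKWLRIQX" -> "skwlriqx" -> "xqirlwks"
  "ebcahpci" -> "EBCAHPCI" -> "BCAHPCI" -> "bcahpci" -> "icphacb"
  "lmuuj" -> "LMUUJ" -> "MUUJ" -> "muuj" -> "juum"
  "uwwgxawnr" -> "UWWGXAWNR" -> "WWGXAWNR" -> "wwgxawnr" -> "rnwaxgww"
  "pzdljoomjqf" -> "PZDLJOOMJQF" -> "ZDLJOOMJQF" -> "zdljoomjqf" -> "fqjmoojldz"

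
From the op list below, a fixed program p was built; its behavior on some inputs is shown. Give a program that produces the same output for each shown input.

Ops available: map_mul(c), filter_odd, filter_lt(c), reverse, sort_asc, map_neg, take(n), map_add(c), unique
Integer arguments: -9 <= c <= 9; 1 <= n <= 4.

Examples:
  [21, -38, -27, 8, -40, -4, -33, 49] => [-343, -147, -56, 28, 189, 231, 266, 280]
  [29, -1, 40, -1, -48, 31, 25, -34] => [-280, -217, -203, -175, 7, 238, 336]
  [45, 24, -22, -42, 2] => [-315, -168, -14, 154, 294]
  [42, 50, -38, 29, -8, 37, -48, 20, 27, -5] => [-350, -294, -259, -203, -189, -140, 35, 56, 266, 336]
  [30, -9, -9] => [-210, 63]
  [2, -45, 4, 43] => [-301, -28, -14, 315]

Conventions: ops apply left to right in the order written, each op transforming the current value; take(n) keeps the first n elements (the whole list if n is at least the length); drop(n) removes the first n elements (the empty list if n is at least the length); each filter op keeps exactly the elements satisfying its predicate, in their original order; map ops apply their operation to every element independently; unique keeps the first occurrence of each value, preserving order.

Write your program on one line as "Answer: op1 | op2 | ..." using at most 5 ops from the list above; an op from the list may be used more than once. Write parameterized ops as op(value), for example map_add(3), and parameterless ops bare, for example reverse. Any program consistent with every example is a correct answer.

map_mul(-7) | map_neg | unique | map_neg | sort_asc

Check, running the answer program on each example:
  [21, -38, -27, 8, -40, -4, -33, 49] -> [-147, 266, 189, -56, 280, 28, 231, -343] -> [147, -266, -189, 56, -280, -28, -231, 343] -> [147, -266, -189, 56, -280, -28, -231, 343] -> [-147, 266, 189, -56, 280, 28, 231, -343] -> [-343, -147, -56, 28, 189, 231, 266, 280]
  [29, -1, 40, -1, -48, 31, 25, -34] -> [-203, 7, -280, 7, 336, -217, -175, 238] -> [203, -7, 280, -7, -336, 217, 175, -238] -> [203, -7, 280, -336, 217, 175, -238] -> [-203, 7, -280, 336, -217, -175, 238] -> [-280, -217, -203, -175, 7, 238, 336]
  [45, 24, -22, -42, 2] -> [-315, -168, 154, 294, -14] -> [315, 168, -154, -294, 14] -> [315, 168, -154, -294, 14] -> [-315, -168, 154, 294, -14] -> [-315, -168, -14, 154, 294]
  [42, 50, -38, 29, -8, 37, -48, 20, 27, -5] -> [-294, -350, 266, -203, 56, -259, 336, -140, -189, 35] -> [294, 350, -266, 203, -56, 259, -336, 140, 189, -35] -> [294, 350, -266, 203, -56, 259, -336, 140, 189, -35] -> [-294, -350, 266, -203, 56, -259, 336, -140, -189, 35] -> [-350, -294, -259, -203, -189, -140, 35, 56, 266, 336]
  [30, -9, -9] -> [-210, 63, 63] -> [210, -63, -63] -> [210, -63] -> [-210, 63] -> [-210, 63]
  [2, -45, 4, 43] -> [-14, 315, -28, -301] -> [14, -315, 28, 301] -> [14, -315, 28, 301] -> [-14, 315, -28, -301] -> [-301, -28, -14, 315]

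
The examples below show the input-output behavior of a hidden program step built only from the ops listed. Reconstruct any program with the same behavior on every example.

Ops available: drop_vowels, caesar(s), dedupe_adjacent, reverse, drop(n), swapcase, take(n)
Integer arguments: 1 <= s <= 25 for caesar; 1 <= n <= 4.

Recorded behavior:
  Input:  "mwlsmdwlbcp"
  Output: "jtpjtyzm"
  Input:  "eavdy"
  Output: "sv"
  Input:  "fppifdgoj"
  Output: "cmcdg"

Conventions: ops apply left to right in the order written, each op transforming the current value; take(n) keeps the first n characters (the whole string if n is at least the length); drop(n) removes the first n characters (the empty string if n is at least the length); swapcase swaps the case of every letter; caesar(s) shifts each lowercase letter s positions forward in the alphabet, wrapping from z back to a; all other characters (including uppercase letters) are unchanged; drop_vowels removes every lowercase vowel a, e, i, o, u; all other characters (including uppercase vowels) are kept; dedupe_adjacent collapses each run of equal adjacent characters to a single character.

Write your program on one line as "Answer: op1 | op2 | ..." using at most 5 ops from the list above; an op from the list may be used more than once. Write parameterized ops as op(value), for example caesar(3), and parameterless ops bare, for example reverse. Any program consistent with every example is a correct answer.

drop_vowels | caesar(4) | caesar(19) | dedupe_adjacent | drop_vowels

Check, running the answer program on each example:
  "mwlsmdwlbcp" -> "mwlsmdwlbcp" -> "qapwqhapfgt" -> "jtipjatiyzm" -> "jtipjatiyzm" -> "jtpjtyzm"
  "eavdy" -> "vdy" -> "zhc" -> "sav" -> "sav" -> "sv"
  "fppifdgoj" -> "fppfdgj" -> "jttjhkn" -> "cmmcadg" -> "cmcadg" -> "cmcdg"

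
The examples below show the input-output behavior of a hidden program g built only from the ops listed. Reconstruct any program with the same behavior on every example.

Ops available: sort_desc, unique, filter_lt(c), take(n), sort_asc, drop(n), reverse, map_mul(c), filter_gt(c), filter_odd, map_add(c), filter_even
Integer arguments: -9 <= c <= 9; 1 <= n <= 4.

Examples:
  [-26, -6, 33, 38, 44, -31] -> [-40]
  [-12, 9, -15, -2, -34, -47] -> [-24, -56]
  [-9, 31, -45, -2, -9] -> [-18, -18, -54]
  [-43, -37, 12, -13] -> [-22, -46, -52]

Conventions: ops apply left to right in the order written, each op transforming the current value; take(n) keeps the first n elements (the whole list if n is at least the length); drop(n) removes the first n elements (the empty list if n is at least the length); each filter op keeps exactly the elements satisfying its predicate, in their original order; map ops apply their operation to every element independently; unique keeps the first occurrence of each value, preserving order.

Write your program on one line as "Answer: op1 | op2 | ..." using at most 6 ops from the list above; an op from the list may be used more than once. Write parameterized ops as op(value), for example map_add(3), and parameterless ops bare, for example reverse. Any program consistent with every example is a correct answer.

sort_desc | reverse | filter_lt(-7) | map_add(-9) | sort_desc | filter_even

Check, running the answer program on each example:
  [-26, -6, 33, 38, 44, -31] -> [44, 38, 33, -6, -26, -31] -> [-31, -26, -6, 33, 38, 44] -> [-31, -26] -> [-40, -35] -> [-35, -40] -> [-40]
  [-12, 9, -15, -2, -34, -47] -> [9, -2, -12, -15, -34, -47] -> [-47, -34, -15, -12, -2, 9] -> [-47, -34, -15, -12] -> [-56, -43, -24, -21] -> [-21, -24, -43, -56] -> [-24, -56]
  [-9, 31, -45, -2, -9] -> [31, -2, -9, -9, -45] -> [-45, -9, -9, -2, 31] -> [-45, -9, -9] -> [-54, -18, -18] -> [-18, -18, -54] -> [-18, -18, -54]
  [-43, -37, 12, -13] -> [12, -13, -37, -43] -> [-43, -37, -13, 12] -> [-43, -37, -13] -> [-52, -46, -22] -> [-22, -46, -52] -> [-22, -46, -52]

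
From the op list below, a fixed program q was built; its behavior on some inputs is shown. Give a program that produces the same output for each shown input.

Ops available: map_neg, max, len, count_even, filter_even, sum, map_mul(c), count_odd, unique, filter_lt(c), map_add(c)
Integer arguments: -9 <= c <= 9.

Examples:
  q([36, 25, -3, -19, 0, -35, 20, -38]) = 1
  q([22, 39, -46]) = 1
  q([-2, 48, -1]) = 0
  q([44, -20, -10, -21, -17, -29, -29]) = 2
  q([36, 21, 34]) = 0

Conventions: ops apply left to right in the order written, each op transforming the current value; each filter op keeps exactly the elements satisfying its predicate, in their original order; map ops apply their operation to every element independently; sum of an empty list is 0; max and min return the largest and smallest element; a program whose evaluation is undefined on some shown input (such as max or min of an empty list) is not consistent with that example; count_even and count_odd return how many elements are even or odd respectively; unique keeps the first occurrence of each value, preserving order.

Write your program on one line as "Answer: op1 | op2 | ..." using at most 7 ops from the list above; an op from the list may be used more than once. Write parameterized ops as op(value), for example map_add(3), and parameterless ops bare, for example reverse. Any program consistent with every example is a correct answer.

filter_lt(2) | filter_lt(-8) | unique | map_neg | filter_even | count_even

Check, running the answer program on each example:
  [36, 25, -3, -19, 0, -35, 20, -38] -> [-3, -19, 0, -35, -38] -> [-19, -35, -38] -> [-19, -35, -38] -> [19, 35, 38] -> [38] -> 1
  [22, 39, -46] -> [-46] -> [-46] -> [-46] -> [46] -> [46] -> 1
  [-2, 48, -1] -> [-2, -1] -> [] -> [] -> [] -> [] -> 0
  [44, -20, -10, -21, -17, -29, -29] -> [-20, -10, -21, -17, -29, -29] -> [-20, -10, -21, -17, -29, -29] -> [-20, -10, -21, -17, -29] -> [20, 10, 21, 17, 29] -> [20, 10] -> 2
  [36, 21, 34] -> [] -> [] -> [] -> [] -> [] -> 0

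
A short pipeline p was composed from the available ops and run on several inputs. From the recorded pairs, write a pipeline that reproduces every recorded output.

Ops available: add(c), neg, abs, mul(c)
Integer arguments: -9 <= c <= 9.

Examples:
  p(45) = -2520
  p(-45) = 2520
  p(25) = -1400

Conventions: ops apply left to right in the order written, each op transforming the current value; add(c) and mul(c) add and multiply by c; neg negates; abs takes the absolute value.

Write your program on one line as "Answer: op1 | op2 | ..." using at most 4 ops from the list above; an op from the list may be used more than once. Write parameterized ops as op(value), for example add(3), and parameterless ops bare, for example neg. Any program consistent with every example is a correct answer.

mul(-8) | mul(-7) | neg

Check, running the answer program on each example:
  45 -> -360 -> 2520 -> -2520
  -45 -> 360 -> -2520 -> 2520
  25 -> -200 -> 1400 -> -1400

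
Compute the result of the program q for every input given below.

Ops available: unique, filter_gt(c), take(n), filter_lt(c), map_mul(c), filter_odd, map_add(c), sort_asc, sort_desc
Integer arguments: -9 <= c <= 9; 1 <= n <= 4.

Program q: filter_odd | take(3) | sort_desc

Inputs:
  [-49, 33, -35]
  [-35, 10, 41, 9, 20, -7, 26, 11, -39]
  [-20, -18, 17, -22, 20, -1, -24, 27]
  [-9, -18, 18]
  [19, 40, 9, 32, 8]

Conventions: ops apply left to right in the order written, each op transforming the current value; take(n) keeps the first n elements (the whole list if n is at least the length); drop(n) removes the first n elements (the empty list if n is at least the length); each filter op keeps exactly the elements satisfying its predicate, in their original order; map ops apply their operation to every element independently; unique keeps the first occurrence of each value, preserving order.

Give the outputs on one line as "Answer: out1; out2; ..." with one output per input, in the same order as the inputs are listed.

Execution, op by op:
  [-49, 33, -35] -> [-49, 33, -35] -> [-49, 33, -35] -> [33, -35, -49]
  [-35, 10, 41, 9, 20, -7, 26, 11, -39] -> [-35, 41, 9, -7, 11, -39] -> [-35, 41, 9] -> [41, 9, -35]
  [-20, -18, 17, -22, 20, -1, -24, 27] -> [17, -1, 27] -> [17, -1, 27] -> [27, 17, -1]
  [-9, -18, 18] -> [-9] -> [-9] -> [-9]
  [19, 40, 9, 32, 8] -> [19, 9] -> [19, 9] -> [19, 9]

[33, -35, -49]; [41, 9, -35]; [27, 17, -1]; [-9]; [19, 9]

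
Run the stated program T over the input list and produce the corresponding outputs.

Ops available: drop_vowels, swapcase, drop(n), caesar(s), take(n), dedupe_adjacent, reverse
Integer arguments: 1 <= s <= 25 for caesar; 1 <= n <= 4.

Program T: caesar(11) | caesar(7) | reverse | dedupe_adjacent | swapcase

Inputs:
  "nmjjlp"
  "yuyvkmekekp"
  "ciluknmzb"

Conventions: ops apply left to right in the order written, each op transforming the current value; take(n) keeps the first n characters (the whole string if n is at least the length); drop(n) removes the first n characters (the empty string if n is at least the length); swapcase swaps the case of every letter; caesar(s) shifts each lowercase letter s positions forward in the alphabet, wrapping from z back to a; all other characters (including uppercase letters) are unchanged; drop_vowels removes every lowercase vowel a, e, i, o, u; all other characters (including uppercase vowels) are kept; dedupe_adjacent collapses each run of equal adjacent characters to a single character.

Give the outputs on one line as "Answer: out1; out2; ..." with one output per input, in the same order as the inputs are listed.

Execution, op by op:
  "nmjjlp" -> "yxuuwa" -> "febbdh" -> "hdbbef" -> "hdbef" -> "HDBEF"
  "yuyvkmekekp" -> "jfjgvxpvpva" -> "qmqncewcwch" -> "hcwcwecnqmq" -> "hcwcwecnqmq" -> "HCWCWECNQMQ"
  "ciluknmzb" -> "ntwfvyxkm" -> "uadmcfert" -> "trefcmdau" -> "trefcmdau" -> "TREFCMDAU"

"HDBEF"; "HCWCWECNQMQ"; "TREFCMDAU"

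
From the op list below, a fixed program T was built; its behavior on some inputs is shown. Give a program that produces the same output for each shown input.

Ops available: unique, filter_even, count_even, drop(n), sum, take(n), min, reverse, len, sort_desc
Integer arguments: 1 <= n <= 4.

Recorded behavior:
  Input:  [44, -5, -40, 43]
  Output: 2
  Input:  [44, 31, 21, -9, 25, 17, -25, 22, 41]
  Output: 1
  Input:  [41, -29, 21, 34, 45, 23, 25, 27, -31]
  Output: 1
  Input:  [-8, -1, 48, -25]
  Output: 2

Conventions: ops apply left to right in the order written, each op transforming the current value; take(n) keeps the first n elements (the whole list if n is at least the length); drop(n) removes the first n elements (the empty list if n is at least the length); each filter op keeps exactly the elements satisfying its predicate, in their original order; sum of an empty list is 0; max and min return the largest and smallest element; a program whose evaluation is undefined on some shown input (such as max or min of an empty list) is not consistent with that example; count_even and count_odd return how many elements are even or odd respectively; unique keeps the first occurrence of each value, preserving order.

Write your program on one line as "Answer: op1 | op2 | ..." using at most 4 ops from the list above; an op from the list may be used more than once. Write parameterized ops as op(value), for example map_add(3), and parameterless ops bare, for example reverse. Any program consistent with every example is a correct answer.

take(4) | filter_even | count_even

Check, running the answer program on each example:
  [44, -5, -40, 43] -> [44, -5, -40, 43] -> [44, -40] -> 2
  [44, 31, 21, -9, 25, 17, -25, 22, 41] -> [44, 31, 21, -9] -> [44] -> 1
  [41, -29, 21, 34, 45, 23, 25, 27, -31] -> [41, -29, 21, 34] -> [34] -> 1
  [-8, -1, 48, -25] -> [-8, -1, 48, -25] -> [-8, 48] -> 2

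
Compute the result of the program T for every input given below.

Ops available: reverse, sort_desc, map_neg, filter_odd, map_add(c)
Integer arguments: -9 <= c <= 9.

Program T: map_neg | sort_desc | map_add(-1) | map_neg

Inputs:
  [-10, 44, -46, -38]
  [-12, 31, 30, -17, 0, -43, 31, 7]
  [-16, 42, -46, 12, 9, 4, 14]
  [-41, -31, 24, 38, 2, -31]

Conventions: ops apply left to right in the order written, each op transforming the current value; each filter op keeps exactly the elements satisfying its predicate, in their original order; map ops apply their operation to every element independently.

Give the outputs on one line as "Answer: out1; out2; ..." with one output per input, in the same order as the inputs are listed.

[-45, -37, -9, 45]; [-42, -16, -11, 1, 8, 31, 32, 32]; [-45, -15, 5, 10, 13, 15, 43]; [-40, -30, -30, 3, 25, 39]

Execution, op by op:
  [-10, 44, -46, -38] -> [10, -44, 46, 38] -> [46, 38, 10, -44] -> [45, 37, 9, -45] -> [-45, -37, -9, 45]
  [-12, 31, 30, -17, 0, -43, 31, 7] -> [12, -31, -30, 17, 0, 43, -31, -7] -> [43, 17, 12, 0, -7, -30, -31, -31] -> [42, 16, 11, -1, -8, -31, -32, -32] -> [-42, -16, -11, 1, 8, 31, 32, 32]
  [-16, 42, -46, 12, 9, 4, 14] -> [16, -42, 46, -12, -9, -4, -14] -> [46, 16, -4, -9, -12, -14, -42] -> [45, 15, -5, -10, -13, -15, -43] -> [-45, -15, 5, 10, 13, 15, 43]
  [-41, -31, 24, 38, 2, -31] -> [41, 31, -24, -38, -2, 31] -> [41, 31, 31, -2, -24, -38] -> [40, 30, 30, -3, -25, -39] -> [-40, -30, -30, 3, 25, 39]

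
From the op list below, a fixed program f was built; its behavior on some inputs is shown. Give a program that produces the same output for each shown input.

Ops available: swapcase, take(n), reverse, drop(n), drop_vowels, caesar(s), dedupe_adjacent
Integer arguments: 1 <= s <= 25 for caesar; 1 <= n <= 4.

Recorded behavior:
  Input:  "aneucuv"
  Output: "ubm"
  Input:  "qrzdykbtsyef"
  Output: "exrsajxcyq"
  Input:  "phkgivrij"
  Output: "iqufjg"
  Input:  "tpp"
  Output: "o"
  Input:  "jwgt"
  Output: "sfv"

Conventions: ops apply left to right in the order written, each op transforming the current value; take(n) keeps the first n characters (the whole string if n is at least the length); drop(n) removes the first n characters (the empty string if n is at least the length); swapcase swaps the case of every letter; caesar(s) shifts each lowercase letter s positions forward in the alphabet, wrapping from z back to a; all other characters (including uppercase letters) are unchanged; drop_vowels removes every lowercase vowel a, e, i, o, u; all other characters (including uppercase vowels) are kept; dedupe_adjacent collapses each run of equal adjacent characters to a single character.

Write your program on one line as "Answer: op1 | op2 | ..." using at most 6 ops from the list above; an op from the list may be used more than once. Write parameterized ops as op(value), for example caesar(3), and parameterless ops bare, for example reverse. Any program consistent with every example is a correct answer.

drop(1) | drop_vowels | dedupe_adjacent | reverse | caesar(25)

Check, running the answer program on each example:
  "aneucuv" -> "neucuv" -> "ncv" -> "ncv" -> "vcn" -> "ubm"
  "qrzdykbtsyef" -> "rzdykbtsyef" -> "rzdykbtsyf" -> "rzdykbtsyf" -> "fystbkydzr" -> "exrsajxcyq"
  "phkgivrij" -> "hkgivrij" -> "hkgvrj" -> "hkgvrj" -> "jrvgkh" -> "iqufjg"
  "tpp" -> "pp" -> "pp" -> "p" -> "p" -> "o"
  "jwgt" -> "wgt" -> "wgt" -> "wgt" -> "tgw" -> "sfv"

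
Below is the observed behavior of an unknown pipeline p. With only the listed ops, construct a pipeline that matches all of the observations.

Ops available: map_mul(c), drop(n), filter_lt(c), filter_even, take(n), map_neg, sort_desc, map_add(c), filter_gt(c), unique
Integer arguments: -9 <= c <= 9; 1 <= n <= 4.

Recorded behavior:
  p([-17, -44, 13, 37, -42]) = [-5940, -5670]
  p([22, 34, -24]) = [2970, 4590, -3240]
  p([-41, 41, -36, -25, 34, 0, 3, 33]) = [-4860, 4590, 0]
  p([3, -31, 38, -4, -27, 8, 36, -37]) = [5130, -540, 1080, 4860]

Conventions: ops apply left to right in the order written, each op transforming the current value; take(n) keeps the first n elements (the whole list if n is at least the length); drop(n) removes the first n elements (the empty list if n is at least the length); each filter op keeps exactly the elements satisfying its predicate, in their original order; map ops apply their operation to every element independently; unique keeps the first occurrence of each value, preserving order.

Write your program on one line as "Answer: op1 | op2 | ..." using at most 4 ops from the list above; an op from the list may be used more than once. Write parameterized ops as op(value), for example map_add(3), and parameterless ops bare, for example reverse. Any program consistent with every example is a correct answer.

map_mul(9) | map_mul(-3) | filter_even | map_mul(-5)

Check, running the answer program on each example:
  [-17, -44, 13, 37, -42] -> [-153, -396, 117, 333, -378] -> [459, 1188, -351, -999, 1134] -> [1188, 1134] -> [-5940, -5670]
  [22, 34, -24] -> [198, 306, -216] -> [-594, -918, 648] -> [-594, -918, 648] -> [2970, 4590, -3240]
  [-41, 41, -36, -25, 34, 0, 3, 33] -> [-369, 369, -324, -225, 306, 0, 27, 297] -> [1107, -1107, 972, 675, -918, 0, -81, -891] -> [972, -918, 0] -> [-4860, 4590, 0]
  [3, -31, 38, -4, -27, 8, 36, -37] -> [27, -279, 342, -36, -243, 72, 324, -333] -> [-81, 837, -1026, 108, 729, -216, -972, 999] -> [-1026, 108, -216, -972] -> [5130, -540, 1080, 4860]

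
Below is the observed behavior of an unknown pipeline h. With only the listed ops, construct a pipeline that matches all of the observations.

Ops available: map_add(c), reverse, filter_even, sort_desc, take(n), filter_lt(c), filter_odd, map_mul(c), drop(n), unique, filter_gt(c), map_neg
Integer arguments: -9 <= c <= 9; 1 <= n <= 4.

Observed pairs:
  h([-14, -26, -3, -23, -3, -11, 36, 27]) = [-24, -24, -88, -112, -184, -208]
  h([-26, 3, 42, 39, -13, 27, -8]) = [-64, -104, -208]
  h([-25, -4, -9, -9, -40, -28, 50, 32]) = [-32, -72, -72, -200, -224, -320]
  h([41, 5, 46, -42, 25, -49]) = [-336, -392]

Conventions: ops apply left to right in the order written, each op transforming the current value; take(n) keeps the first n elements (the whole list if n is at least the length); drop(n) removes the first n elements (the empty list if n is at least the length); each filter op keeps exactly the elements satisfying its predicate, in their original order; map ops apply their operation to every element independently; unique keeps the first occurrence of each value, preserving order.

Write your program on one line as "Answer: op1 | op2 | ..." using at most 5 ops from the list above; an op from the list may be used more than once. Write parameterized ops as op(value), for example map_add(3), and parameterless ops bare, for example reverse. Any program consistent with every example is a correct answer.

sort_desc | map_mul(-8) | map_neg | filter_lt(7)

Check, running the answer program on each example:
  [-14, -26, -3, -23, -3, -11, 36, 27] -> [36, 27, -3, -3, -11, -14, -23, -26] -> [-288, -216, 24, 24, 88, 112, 184, 208] -> [288, 216, -24, -24, -88, -112, -184, -208] -> [-24, -24, -88, -112, -184, -208]
  [-26, 3, 42, 39, -13, 27, -8] -> [42, 39, 27, 3, -8, -13, -26] -> [-336, -312, -216, -24, 64, 104, 208] -> [336, 312, 216, 24, -64, -104, -208] -> [-64, -104, -208]
  [-25, -4, -9, -9, -40, -28, 50, 32] -> [50, 32, -4, -9, -9, -25, -28, -40] -> [-400, -256, 32, 72, 72, 200, 224, 320] -> [400, 256, -32, -72, -72, -200, -224, -320] -> [-32, -72, -72, -200, -224, -320]
  [41, 5, 46, -42, 25, -49] -> [46, 41, 25, 5, -42, -49] -> [-368, -328, -200, -40, 336, 392] -> [368, 328, 200, 40, -336, -392] -> [-336, -392]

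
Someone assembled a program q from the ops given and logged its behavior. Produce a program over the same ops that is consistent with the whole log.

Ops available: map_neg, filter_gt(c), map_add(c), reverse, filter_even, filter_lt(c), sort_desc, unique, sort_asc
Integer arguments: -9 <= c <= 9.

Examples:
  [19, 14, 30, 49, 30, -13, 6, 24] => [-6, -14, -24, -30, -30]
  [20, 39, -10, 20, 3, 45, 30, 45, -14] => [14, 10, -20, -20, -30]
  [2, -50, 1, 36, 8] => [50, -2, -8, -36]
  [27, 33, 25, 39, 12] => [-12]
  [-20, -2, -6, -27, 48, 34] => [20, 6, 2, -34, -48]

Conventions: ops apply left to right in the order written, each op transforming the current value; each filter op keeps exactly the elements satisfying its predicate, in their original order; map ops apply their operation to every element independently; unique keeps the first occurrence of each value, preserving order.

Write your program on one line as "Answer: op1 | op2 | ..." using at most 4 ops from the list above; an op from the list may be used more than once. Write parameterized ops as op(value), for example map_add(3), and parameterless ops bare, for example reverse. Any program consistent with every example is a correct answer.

map_neg | filter_even | reverse | sort_desc

Check, running the answer program on each example:
  [19, 14, 30, 49, 30, -13, 6, 24] -> [-19, -14, -30, -49, -30, 13, -6, -24] -> [-14, -30, -30, -6, -24] -> [-24, -6, -30, -30, -14] -> [-6, -14, -24, -30, -30]
  [20, 39, -10, 20, 3, 45, 30, 45, -14] -> [-20, -39, 10, -20, -3, -45, -30, -45, 14] -> [-20, 10, -20, -30, 14] -> [14, -30, -20, 10, -20] -> [14, 10, -20, -20, -30]
  [2, -50, 1, 36, 8] -> [-2, 50, -1, -36, -8] -> [-2, 50, -36, -8] -> [-8, -36, 50, -2] -> [50, -2, -8, -36]
  [27, 33, 25, 39, 12] -> [-27, -33, -25, -39, -12] -> [-12] -> [-12] -> [-12]
  [-20, -2, -6, -27, 48, 34] -> [20, 2, 6, 27, -48, -34] -> [20, 2, 6, -48, -34] -> [-34, -48, 6, 2, 20] -> [20, 6, 2, -34, -48]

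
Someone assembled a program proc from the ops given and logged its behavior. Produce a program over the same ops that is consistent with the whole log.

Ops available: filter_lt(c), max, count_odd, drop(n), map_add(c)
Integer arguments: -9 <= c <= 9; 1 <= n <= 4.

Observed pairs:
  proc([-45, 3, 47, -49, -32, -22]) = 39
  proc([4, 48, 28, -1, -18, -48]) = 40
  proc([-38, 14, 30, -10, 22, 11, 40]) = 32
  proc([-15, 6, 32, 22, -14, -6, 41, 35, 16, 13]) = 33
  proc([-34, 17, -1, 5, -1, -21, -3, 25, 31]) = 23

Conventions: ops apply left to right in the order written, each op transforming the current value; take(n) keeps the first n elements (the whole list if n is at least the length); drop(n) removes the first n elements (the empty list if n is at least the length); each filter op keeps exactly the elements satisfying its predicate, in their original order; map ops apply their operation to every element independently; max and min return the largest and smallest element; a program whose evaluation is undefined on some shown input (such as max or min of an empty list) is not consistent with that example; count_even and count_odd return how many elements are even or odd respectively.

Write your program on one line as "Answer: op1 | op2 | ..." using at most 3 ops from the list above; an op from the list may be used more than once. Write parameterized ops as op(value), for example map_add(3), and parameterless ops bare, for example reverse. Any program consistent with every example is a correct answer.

map_add(-3) | map_add(-5) | max

Check, running the answer program on each example:
  [-45, 3, 47, -49, -32, -22] -> [-48, 0, 44, -52, -35, -25] -> [-53, -5, 39, -57, -40, -30] -> 39
  [4, 48, 28, -1, -18, -48] -> [1, 45, 25, -4, -21, -51] -> [-4, 40, 20, -9, -26, -56] -> 40
  [-38, 14, 30, -10, 22, 11, 40] -> [-41, 11, 27, -13, 19, 8, 37] -> [-46, 6, 22, -18, 14, 3, 32] -> 32
  [-15, 6, 32, 22, -14, -6, 41, 35, 16, 13] -> [-18, 3, 29, 19, -17, -9, 38, 32, 13, 10] -> [-23, -2, 24, 14, -22, -14, 33, 27, 8, 5] -> 33
  [-34, 17, -1, 5, -1, -21, -3, 25, 31] -> [-37, 14, -4, 2, -4, -24, -6, 22, 28] -> [-42, 9, -9, -3, -9, -29, -11, 17, 23] -> 23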